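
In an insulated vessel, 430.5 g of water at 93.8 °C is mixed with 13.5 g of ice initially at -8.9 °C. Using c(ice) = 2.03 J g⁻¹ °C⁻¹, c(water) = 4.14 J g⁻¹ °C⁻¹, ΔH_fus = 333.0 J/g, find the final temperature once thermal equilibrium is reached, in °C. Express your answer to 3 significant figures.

Heat to bring ice to 0 °C and melt it: q₁ = 13.5×2.03×8.9 + 13.5×333.0 = 4739.4 J
Heat the water can supply cooling to 0 °C: 430.5×4.14×93.8 = 167177 J > q₁, so all ice melts.
Energy balance: 430.5×4.14×(93.8 − T) = 4739.4 + 13.5×4.14×(T − 0)
1782.27(93.8 − T) = 4739.4 + 55.89 T
167177 − 4739.4 = 1838.16 T
T = 162437.6 / 1838.16 = 88.37 °C

T_f = 88.4 °C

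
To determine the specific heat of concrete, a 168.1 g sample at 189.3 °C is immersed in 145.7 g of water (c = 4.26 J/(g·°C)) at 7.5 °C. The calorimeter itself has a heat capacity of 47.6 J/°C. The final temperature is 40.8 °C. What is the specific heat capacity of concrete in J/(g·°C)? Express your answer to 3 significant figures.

q_gained = (145.7 × 4.26 + 47.6) × (40.8 − 7.5) = 22250 J
q_lost = 168.1 × c × (189.3 − 40.8) = 24962.85 c
Set equal: c = 22250 / 24962.85 = 0.891 J/(g·°C)

c = 0.891 J/(g·°C)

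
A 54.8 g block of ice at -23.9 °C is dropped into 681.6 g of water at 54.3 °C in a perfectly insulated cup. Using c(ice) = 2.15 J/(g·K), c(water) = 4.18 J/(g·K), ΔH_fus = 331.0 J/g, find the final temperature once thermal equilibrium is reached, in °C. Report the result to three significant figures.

T_f = 43.5 °C

Heat to bring ice to 0 °C and melt it: q₁ = 54.8×2.15×23.9 + 54.8×331.0 = 20955 J
Heat the water can supply cooling to 0 °C: 681.6×4.18×54.3 = 154705 J > q₁, so all ice melts.
Energy balance: 681.6×4.18×(54.3 − T) = 20955 + 54.8×4.18×(T − 0)
2849.088(54.3 − T) = 20955 + 229.064 T
154705 − 20955 = 3078.152 T
T = 133750 / 3078.152 = 43.45 °C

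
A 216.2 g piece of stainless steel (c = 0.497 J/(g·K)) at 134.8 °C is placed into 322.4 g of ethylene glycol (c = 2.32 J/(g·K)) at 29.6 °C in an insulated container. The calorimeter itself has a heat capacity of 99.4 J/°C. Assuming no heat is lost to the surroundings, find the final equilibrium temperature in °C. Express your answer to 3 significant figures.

Heat lost by stainless steel = heat gained by ethylene glycol + calorimeter.
(216.2)(0.497)(134.8 − T) = [(322.4)(2.32) + 99.4](T − 29.6)
107.4514 (134.8 − T) = 847.368 (T − 29.6)
14484 − 107.4514 T = 847.368 T − 25082
39566 = 954.8194 T
T = 41.44 °C

T_f = 41.4 °C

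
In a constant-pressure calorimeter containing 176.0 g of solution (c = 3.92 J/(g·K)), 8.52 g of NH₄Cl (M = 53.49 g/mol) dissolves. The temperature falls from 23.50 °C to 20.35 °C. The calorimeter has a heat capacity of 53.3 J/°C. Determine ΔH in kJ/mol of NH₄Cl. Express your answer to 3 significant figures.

ΔH = 14.7 kJ/mol

|ΔT| = |20.35 − 23.50| = 3.15 °C
|q_surr| = (176.0 × 3.92 + 53.3) × 3.15 = 743.22 × 3.15 = 2341 J
n(NH₄Cl) = 8.52 / 53.49 = 0.1593 mol
Temperature fell, so q_rxn = +|q_surr| = 2.341 kJ
ΔH = q_rxn / n = 14.70 kJ/mol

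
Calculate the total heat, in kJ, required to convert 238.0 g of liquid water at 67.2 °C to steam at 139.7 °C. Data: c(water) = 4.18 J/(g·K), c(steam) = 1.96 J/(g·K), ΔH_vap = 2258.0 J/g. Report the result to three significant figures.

q = 589 kJ

q1 (heat water 67.2→100.0 °C): 238.0 × 4.18 × 32.8 = 32631 J
q2 (vaporize at 100 °C): 238.0 × 2258.0 = 537404 J
q3 (heat steam 100.0→139.7 °C): 238.0 × 1.96 × 39.7 = 18519 J
Total: 32631 + 537404 + 18519 = 588554 J = 589 kJ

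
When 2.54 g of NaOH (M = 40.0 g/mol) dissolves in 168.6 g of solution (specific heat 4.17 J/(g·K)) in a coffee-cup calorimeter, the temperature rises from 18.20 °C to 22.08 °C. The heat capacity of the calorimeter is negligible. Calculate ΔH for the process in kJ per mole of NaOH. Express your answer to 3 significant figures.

|ΔT| = |22.08 − 18.20| = 3.88 °C
|q_surr| = (168.6 × 4.17) × 3.88 = 703.062 × 3.88 = 2728 J
n(NaOH) = 2.54 / 40.0 = 0.06350 mol
Temperature rose, so q_rxn = −|q_surr| = -2.728 kJ
ΔH = q_rxn / n = -42.96 kJ/mol

ΔH = -43.0 kJ/mol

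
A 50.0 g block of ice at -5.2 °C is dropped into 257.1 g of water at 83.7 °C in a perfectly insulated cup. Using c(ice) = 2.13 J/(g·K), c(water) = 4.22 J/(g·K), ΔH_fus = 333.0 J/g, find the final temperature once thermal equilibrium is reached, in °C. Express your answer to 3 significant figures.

T_f = 56.8 °C

Heat to bring ice to 0 °C and melt it: q₁ = 50.0×2.13×5.2 + 50.0×333.0 = 17204 J
Heat the water can supply cooling to 0 °C: 257.1×4.22×83.7 = 90811.3 J > q₁, so all ice melts.
Energy balance: 257.1×4.22×(83.7 − T) = 17204 + 50.0×4.22×(T − 0)
1084.962(83.7 − T) = 17204 + 211 T
90811.3 − 17204 = 1295.962 T
T = 73607.3 / 1295.962 = 56.80 °C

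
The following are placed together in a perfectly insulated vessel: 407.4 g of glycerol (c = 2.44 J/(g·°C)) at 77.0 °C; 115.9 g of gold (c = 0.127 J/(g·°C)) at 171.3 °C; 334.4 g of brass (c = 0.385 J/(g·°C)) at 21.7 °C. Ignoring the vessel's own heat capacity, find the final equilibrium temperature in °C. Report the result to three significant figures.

Σ mᵢcᵢ(T − Tᵢ) = 0  ⇒  T = Σ mᵢcᵢTᵢ / Σ mᵢcᵢ
Σ mᵢcᵢ = 407.4×2.44 + 115.9×0.127 + 334.4×0.385 = 1137.5193
Σ mᵢcᵢTᵢ = 994.056×77.0 + 14.7193×171.3 + 128.744×21.7 = 81857
T = 81857 / 1137.5193 = 71.96 °C

T_f = 72.0 °C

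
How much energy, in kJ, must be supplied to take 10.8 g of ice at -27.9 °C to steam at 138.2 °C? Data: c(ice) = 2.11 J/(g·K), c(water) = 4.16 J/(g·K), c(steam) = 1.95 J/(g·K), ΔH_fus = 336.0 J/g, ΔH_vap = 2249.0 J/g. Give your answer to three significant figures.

q = 33.9 kJ

q1 (heat ice -27.9→0.0 °C): 10.8 × 2.11 × 27.9 = 636 J
q2 (melt at 0 °C): 10.8 × 336.0 = 3629 J
q3 (heat water 0.0→100.0 °C): 10.8 × 4.16 × 100.0 = 4493 J
q4 (vaporize at 100 °C): 10.8 × 2249.0 = 24289 J
q5 (heat steam 100.0→138.2 °C): 10.8 × 1.95 × 38.2 = 804 J
Total: 636 + 3629 + 4493 + 24289 + 804 = 33851 J = 33.9 kJ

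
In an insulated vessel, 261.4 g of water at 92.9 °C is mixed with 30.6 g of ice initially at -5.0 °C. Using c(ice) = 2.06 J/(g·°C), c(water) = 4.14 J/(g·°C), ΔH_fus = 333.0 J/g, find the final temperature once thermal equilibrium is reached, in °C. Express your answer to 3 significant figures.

T_f = 74.5 °C

Heat to bring ice to 0 °C and melt it: q₁ = 30.6×2.06×5.0 + 30.6×333.0 = 10505 J
Heat the water can supply cooling to 0 °C: 261.4×4.14×92.9 = 100536 J > q₁, so all ice melts.
Energy balance: 261.4×4.14×(92.9 − T) = 10505 + 30.6×4.14×(T − 0)
1082.196(92.9 − T) = 10505 + 126.684 T
100536 − 10505 = 1208.880 T
T = 90031 / 1208.880 = 74.47 °C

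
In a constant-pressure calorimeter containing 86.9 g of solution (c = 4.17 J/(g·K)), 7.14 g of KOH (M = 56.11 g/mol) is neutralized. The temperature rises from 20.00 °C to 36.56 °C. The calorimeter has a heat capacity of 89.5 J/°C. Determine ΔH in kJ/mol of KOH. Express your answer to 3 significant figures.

ΔH = -58.8 kJ/mol

|ΔT| = |36.56 − 20.00| = 16.56 °C
|q_surr| = (86.9 × 4.17 + 89.5) × 16.56 = 451.873 × 16.56 = 7483 J
n(KOH) = 7.14 / 56.11 = 0.1273 mol
Temperature rose, so q_rxn = −|q_surr| = -7.483 kJ
ΔH = q_rxn / n = -58.78 kJ/mol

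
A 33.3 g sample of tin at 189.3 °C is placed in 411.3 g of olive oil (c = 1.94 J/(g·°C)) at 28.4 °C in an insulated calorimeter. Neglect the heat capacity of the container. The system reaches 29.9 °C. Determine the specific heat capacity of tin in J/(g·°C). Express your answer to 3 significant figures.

c = 0.225 J/(g·°C)

q_gained = (411.3 × 1.94) × (29.9 − 28.4) = 1196.9 J
q_lost = 33.3 × c × (189.3 − 29.9) = 5308.02 c
Set equal: c = 1196.9 / 5308.02 = 0.225 J/(g·°C)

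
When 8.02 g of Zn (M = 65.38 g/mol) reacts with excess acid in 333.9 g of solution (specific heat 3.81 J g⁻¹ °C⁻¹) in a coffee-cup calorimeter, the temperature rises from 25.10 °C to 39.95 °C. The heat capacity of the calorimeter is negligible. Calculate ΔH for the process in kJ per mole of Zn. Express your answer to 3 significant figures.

|ΔT| = |39.95 − 25.10| = 14.85 °C
|q_surr| = (333.9 × 3.81) × 14.85 = 1272.159 × 14.85 = 18890 J
n(Zn) = 8.02 / 65.38 = 0.1227 mol
Temperature rose, so q_rxn = −|q_surr| = -18.89 kJ
ΔH = q_rxn / n = -154.0 kJ/mol

ΔH = -154 kJ/mol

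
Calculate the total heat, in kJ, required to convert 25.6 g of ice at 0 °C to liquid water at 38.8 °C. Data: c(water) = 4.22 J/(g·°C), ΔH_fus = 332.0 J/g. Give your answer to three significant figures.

q = 12.7 kJ

q1 (melt at 0 °C): 25.6 × 332.0 = 8499 J
q2 (heat water 0.0→38.8 °C): 25.6 × 4.22 × 38.8 = 4192 J
Total: 8499 + 4192 = 12691 J = 12.7 kJ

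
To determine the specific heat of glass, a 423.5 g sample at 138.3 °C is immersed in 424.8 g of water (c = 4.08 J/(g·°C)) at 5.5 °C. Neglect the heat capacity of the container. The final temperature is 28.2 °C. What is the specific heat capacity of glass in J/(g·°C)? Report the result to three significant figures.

q_gained = (424.8 × 4.08) × (28.2 − 5.5) = 39340 J
q_lost = 423.5 × c × (138.3 − 28.2) = 46627.35 c
Set equal: c = 39340 / 46627.35 = 0.844 J/(g·°C)

c = 0.844 J/(g·°C)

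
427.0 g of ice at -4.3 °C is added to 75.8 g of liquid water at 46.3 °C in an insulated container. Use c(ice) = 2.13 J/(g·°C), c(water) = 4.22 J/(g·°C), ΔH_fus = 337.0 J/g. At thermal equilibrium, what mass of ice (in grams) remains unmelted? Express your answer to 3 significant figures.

Heat to warm all ice to 0 °C: 427.0×2.13×4.3 = 3910.9 J
Heat released by water cooling to 0 °C: 75.8×4.22×46.3 = 14810 J
14810 J < 3910.9 + 427.0×337.0 = 147809.9 J, so not all ice melts; final T = 0 °C.
Heat left for melting: 14810 − 3910.9 = 10899.1 J
Mass melted = 10899.1 / 337.0 = 32.34 g
Ice remaining = 427.0 − 32.34 = 394.66 g

m_ice remaining = 395 g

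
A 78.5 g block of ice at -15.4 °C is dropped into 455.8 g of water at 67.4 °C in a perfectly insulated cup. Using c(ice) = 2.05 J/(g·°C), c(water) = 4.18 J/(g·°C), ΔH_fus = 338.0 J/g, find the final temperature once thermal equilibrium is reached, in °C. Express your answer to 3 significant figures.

T_f = 44.5 °C

Heat to bring ice to 0 °C and melt it: q₁ = 78.5×2.05×15.4 + 78.5×338.0 = 29011 J
Heat the water can supply cooling to 0 °C: 455.8×4.18×67.4 = 128413 J > q₁, so all ice melts.
Energy balance: 455.8×4.18×(67.4 − T) = 29011 + 78.5×4.18×(T − 0)
1905.244(67.4 − T) = 29011 + 328.13 T
128413 − 29011 = 2233.374 T
T = 99402 / 2233.374 = 44.51 °C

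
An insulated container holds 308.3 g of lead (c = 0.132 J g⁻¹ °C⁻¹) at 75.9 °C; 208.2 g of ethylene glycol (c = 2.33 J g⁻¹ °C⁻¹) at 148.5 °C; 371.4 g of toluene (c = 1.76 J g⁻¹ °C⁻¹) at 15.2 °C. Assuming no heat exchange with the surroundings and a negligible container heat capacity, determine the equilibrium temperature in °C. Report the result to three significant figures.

T_f = 72.1 °C

Σ mᵢcᵢ(T − Tᵢ) = 0  ⇒  T = Σ mᵢcᵢTᵢ / Σ mᵢcᵢ
Σ mᵢcᵢ = 308.3×0.132 + 208.2×2.33 + 371.4×1.76 = 1179.4656
Σ mᵢcᵢTᵢ = 40.6956×75.9 + 485.106×148.5 + 653.664×15.2 = 85063
T = 85063 / 1179.4656 = 72.12 °C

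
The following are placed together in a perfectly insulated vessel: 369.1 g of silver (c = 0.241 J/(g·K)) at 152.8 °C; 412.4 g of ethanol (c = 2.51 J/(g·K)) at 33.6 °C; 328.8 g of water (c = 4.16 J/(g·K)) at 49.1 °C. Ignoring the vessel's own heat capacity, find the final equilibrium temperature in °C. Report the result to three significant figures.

Σ mᵢcᵢ(T − Tᵢ) = 0  ⇒  T = Σ mᵢcᵢTᵢ / Σ mᵢcᵢ
Σ mᵢcᵢ = 369.1×0.241 + 412.4×2.51 + 328.8×4.16 = 2491.8851
Σ mᵢcᵢTᵢ = 88.9531×152.8 + 1035.124×33.6 + 1367.808×49.1 = 115530
T = 115530 / 2491.8851 = 46.36 °C

T_f = 46.4 °C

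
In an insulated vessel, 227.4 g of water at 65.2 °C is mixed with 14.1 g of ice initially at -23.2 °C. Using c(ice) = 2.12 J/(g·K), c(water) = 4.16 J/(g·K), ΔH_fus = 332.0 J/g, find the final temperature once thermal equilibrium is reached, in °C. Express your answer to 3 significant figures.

T_f = 56.0 °C

Heat to bring ice to 0 °C and melt it: q₁ = 14.1×2.12×23.2 + 14.1×332.0 = 5374.7 J
Heat the water can supply cooling to 0 °C: 227.4×4.16×65.2 = 61678.2 J > q₁, so all ice melts.
Energy balance: 227.4×4.16×(65.2 − T) = 5374.7 + 14.1×4.16×(T − 0)
945.984(65.2 − T) = 5374.7 + 58.656 T
61678.2 − 5374.7 = 1004.640 T
T = 56303.5 / 1004.640 = 56.04 °C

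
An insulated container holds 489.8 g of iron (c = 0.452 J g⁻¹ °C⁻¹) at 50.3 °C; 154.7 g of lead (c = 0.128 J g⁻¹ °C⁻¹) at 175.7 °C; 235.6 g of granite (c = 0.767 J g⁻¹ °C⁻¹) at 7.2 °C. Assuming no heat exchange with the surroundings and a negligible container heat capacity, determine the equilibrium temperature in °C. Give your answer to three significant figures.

T_f = 37.7 °C

Σ mᵢcᵢ(T − Tᵢ) = 0  ⇒  T = Σ mᵢcᵢTᵢ / Σ mᵢcᵢ
Σ mᵢcᵢ = 489.8×0.452 + 154.7×0.128 + 235.6×0.767 = 421.8964
Σ mᵢcᵢTᵢ = 221.3896×50.3 + 19.8016×175.7 + 180.7052×7.2 = 15916
T = 15916 / 421.8964 = 37.72 °C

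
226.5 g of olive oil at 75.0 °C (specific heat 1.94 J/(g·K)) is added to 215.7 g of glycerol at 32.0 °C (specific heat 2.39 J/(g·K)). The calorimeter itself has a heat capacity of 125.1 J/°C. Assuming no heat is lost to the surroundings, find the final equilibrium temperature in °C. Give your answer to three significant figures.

T_f = 49.5 °C

Heat lost by olive oil = heat gained by glycerol + calorimeter.
(226.5)(1.94)(75.0 − T) = [(215.7)(2.39) + 125.1](T − 32.0)
439.41 (75.0 − T) = 640.623 (T − 32.0)
32956 − 439.41 T = 640.623 T − 20500
53456 = 1080.033 T
T = 49.49 °C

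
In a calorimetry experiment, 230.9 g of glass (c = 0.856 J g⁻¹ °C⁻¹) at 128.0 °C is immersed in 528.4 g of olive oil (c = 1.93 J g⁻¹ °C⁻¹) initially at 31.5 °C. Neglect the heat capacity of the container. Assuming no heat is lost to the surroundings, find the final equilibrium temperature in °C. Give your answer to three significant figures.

Heat lost by glass = heat gained by olive oil.
(230.9)(0.856)(128.0 − T) = (528.4)(1.93)(T − 31.5)
197.6504 (128.0 − T) = 1019.812 (T − 31.5)
25299 − 197.6504 T = 1019.812 T − 32124
57423 = 1217.4624 T
T = 47.17 °C

T_f = 47.2 °C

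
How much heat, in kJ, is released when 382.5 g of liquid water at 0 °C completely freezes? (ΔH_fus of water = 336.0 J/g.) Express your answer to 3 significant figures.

q = 129 kJ

q = m × ΔH_fus = 382.5 × 336.0 = 128500 J = 129 kJ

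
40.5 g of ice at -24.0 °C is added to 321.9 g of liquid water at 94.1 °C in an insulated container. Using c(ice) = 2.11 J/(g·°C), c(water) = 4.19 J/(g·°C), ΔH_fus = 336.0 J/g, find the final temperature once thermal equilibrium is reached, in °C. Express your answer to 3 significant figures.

T_f = 73.3 °C

Heat to bring ice to 0 °C and melt it: q₁ = 40.5×2.11×24.0 + 40.5×336.0 = 15659 J
Heat the water can supply cooling to 0 °C: 321.9×4.19×94.1 = 126918 J > q₁, so all ice melts.
Energy balance: 321.9×4.19×(94.1 − T) = 15659 + 40.5×4.19×(T − 0)
1348.761(94.1 − T) = 15659 + 169.695 T
126918 − 15659 = 1518.456 T
T = 111259 / 1518.456 = 73.27 °C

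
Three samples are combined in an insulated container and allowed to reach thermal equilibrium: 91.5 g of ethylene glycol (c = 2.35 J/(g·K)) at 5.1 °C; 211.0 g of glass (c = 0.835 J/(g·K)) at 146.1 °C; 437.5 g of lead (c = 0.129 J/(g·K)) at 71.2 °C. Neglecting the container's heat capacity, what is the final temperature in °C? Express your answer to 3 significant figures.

Σ mᵢcᵢ(T − Tᵢ) = 0  ⇒  T = Σ mᵢcᵢTᵢ / Σ mᵢcᵢ
Σ mᵢcᵢ = 91.5×2.35 + 211.0×0.835 + 437.5×0.129 = 447.6475
Σ mᵢcᵢTᵢ = 215.025×5.1 + 176.185×146.1 + 56.4375×71.2 = 30856
T = 30856 / 447.6475 = 68.93 °C

T_f = 68.9 °C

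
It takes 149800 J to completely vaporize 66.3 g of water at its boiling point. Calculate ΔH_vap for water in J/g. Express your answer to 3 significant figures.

ΔH_vap = q / m = 149800 / 66.3 = 2260 J/g

ΔH_vap = 2260 J/g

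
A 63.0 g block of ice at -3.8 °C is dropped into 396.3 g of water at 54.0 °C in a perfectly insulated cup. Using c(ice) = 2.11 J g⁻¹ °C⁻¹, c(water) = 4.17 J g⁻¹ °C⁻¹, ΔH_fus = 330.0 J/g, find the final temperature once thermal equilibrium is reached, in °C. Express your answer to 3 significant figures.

T_f = 35.5 °C

Heat to bring ice to 0 °C and melt it: q₁ = 63.0×2.11×3.8 + 63.0×330.0 = 21295 J
Heat the water can supply cooling to 0 °C: 396.3×4.17×54.0 = 89238.8 J > q₁, so all ice melts.
Energy balance: 396.3×4.17×(54.0 − T) = 21295 + 63.0×4.17×(T − 0)
1652.571(54.0 − T) = 21295 + 262.71 T
89238.8 − 21295 = 1915.281 T
T = 67943.8 / 1915.281 = 35.47 °C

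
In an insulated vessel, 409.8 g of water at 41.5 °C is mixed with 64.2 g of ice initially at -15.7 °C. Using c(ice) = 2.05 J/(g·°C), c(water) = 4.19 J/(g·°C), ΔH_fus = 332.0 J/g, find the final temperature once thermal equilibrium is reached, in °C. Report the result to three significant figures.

Heat to bring ice to 0 °C and melt it: q₁ = 64.2×2.05×15.7 + 64.2×332.0 = 23381 J
Heat the water can supply cooling to 0 °C: 409.8×4.19×41.5 = 71258.1 J > q₁, so all ice melts.
Energy balance: 409.8×4.19×(41.5 − T) = 23381 + 64.2×4.19×(T − 0)
1717.062(41.5 − T) = 23381 + 268.998 T
71258.1 − 23381 = 1986.060 T
T = 47877.1 / 1986.060 = 24.11 °C

T_f = 24.1 °C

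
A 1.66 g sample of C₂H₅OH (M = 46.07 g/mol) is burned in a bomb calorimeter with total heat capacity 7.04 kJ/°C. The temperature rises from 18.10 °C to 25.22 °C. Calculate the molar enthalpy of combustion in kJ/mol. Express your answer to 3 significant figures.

ΔH = -1390 kJ/mol

ΔT = 25.22 − 18.10 = 7.12 °C
q_cal = C_cal × ΔT = 7.04 × 7.12 = 50.1248 kJ
n = 1.66 / 46.07 = 0.03603 mol
q_rxn = −q_cal = -50.1248 kJ
ΔH = -50.1248 / 0.03603 = -1391 kJ/mol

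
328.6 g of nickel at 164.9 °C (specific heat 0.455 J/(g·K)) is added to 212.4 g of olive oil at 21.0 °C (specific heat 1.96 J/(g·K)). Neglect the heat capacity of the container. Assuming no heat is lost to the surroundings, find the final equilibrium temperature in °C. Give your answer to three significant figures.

Heat lost by nickel = heat gained by olive oil.
(328.6)(0.455)(164.9 − T) = (212.4)(1.96)(T − 21.0)
149.513 (164.9 − T) = 416.304 (T − 21.0)
24655 − 149.513 T = 416.304 T − 8742.4
33397.4 = 565.817 T
T = 59.03 °C

T_f = 59.0 °C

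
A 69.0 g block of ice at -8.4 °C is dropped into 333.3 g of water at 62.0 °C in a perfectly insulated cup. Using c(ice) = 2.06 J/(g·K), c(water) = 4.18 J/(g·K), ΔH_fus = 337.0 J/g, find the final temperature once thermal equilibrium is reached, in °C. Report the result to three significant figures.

Heat to bring ice to 0 °C and melt it: q₁ = 69.0×2.06×8.4 + 69.0×337.0 = 24447 J
Heat the water can supply cooling to 0 °C: 333.3×4.18×62.0 = 86378.0 J > q₁, so all ice melts.
Energy balance: 333.3×4.18×(62.0 − T) = 24447 + 69.0×4.18×(T − 0)
1393.194(62.0 − T) = 24447 + 288.42 T
86378.0 − 24447 = 1681.614 T
T = 61931.0 / 1681.614 = 36.83 °C

T_f = 36.8 °C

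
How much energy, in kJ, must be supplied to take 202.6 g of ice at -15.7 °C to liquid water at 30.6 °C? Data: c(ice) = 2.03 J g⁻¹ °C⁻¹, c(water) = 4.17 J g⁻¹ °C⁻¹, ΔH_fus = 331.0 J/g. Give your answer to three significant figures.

q = 99.4 kJ

q1 (heat ice -15.7→0.0 °C): 202.6 × 2.03 × 15.7 = 6457 J
q2 (melt at 0 °C): 202.6 × 331.0 = 67061 J
q3 (heat water 0.0→30.6 °C): 202.6 × 4.17 × 30.6 = 25852 J
Total: 6457 + 67061 + 25852 = 99370 J = 99.4 kJ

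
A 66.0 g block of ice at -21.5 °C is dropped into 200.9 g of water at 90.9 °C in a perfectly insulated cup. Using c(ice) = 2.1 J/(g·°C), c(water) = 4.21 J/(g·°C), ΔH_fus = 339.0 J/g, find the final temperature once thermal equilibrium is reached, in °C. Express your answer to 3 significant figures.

T_f = 45.9 °C

Heat to bring ice to 0 °C and melt it: q₁ = 66.0×2.1×21.5 + 66.0×339.0 = 25354 J
Heat the water can supply cooling to 0 °C: 200.9×4.21×90.9 = 76882.2 J > q₁, so all ice melts.
Energy balance: 200.9×4.21×(90.9 − T) = 25354 + 66.0×4.21×(T − 0)
845.789(90.9 − T) = 25354 + 277.86 T
76882.2 − 25354 = 1123.649 T
T = 51528.2 / 1123.649 = 45.86 °C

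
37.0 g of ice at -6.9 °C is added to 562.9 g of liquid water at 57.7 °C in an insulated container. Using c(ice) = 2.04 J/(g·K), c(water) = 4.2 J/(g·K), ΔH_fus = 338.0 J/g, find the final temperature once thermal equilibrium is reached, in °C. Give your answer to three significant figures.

Heat to bring ice to 0 °C and melt it: q₁ = 37.0×2.04×6.9 + 37.0×338.0 = 13027 J
Heat the water can supply cooling to 0 °C: 562.9×4.2×57.7 = 136413 J > q₁, so all ice melts.
Energy balance: 562.9×4.2×(57.7 − T) = 13027 + 37.0×4.2×(T − 0)
2364.18(57.7 − T) = 13027 + 155.4 T
136413 − 13027 = 2519.58 T
T = 123386 / 2519.58 = 48.97 °C

T_f = 49.0 °C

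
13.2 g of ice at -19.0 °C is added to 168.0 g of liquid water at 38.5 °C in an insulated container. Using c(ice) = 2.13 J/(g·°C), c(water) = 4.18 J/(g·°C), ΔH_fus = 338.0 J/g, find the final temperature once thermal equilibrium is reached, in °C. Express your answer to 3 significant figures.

Heat to bring ice to 0 °C and melt it: q₁ = 13.2×2.13×19.0 + 13.2×338.0 = 4995.8 J
Heat the water can supply cooling to 0 °C: 168.0×4.18×38.5 = 27036.2 J > q₁, so all ice melts.
Energy balance: 168.0×4.18×(38.5 − T) = 4995.8 + 13.2×4.18×(T − 0)
702.24(38.5 − T) = 4995.8 + 55.176 T
27036.2 − 4995.8 = 757.416 T
T = 22040.4 / 757.416 = 29.10 °C

T_f = 29.1 °C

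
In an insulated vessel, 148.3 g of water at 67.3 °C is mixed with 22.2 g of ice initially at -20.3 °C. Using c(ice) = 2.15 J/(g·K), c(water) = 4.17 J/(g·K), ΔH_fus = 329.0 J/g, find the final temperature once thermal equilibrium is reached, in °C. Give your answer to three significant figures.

Heat to bring ice to 0 °C and melt it: q₁ = 22.2×2.15×20.3 + 22.2×329.0 = 8272.7 J
Heat the water can supply cooling to 0 °C: 148.3×4.17×67.3 = 41619.1 J > q₁, so all ice melts.
Energy balance: 148.3×4.17×(67.3 − T) = 8272.7 + 22.2×4.17×(T − 0)
618.411(67.3 − T) = 8272.7 + 92.574 T
41619.1 − 8272.7 = 710.985 T
T = 33346.4 / 710.985 = 46.90 °C

T_f = 46.9 °C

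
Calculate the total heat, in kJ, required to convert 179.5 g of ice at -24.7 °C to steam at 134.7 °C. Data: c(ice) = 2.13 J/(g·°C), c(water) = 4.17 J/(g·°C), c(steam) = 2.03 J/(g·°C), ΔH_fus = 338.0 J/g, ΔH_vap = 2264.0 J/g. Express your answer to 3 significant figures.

q = 564 kJ

q1 (heat ice -24.7→0.0 °C): 179.5 × 2.13 × 24.7 = 9444 J
q2 (melt at 0 °C): 179.5 × 338.0 = 60671 J
q3 (heat water 0.0→100.0 °C): 179.5 × 4.17 × 100.0 = 74852 J
q4 (vaporize at 100 °C): 179.5 × 2264.0 = 406388 J
q5 (heat steam 100.0→134.7 °C): 179.5 × 2.03 × 34.7 = 12644 J
Total: 9444 + 60671 + 74852 + 406388 + 12644 = 563999 J = 564 kJ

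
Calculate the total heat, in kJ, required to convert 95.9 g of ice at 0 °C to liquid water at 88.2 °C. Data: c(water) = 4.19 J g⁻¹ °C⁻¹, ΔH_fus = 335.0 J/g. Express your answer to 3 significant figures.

q1 (melt at 0 °C): 95.9 × 335.0 = 32127 J
q2 (heat water 0.0→88.2 °C): 95.9 × 4.19 × 88.2 = 35441 J
Total: 32127 + 35441 = 67568 J = 67.6 kJ

q = 67.6 kJ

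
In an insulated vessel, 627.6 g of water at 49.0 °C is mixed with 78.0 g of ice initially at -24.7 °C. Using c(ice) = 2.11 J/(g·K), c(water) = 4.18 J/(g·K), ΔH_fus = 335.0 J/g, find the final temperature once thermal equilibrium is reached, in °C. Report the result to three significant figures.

T_f = 33.3 °C

Heat to bring ice to 0 °C and melt it: q₁ = 78.0×2.11×24.7 + 78.0×335.0 = 30195 J
Heat the water can supply cooling to 0 °C: 627.6×4.18×49.0 = 128545 J > q₁, so all ice melts.
Energy balance: 627.6×4.18×(49.0 − T) = 30195 + 78.0×4.18×(T − 0)
2623.368(49.0 − T) = 30195 + 326.04 T
128545 − 30195 = 2949.408 T
T = 98350 / 2949.408 = 33.346 °C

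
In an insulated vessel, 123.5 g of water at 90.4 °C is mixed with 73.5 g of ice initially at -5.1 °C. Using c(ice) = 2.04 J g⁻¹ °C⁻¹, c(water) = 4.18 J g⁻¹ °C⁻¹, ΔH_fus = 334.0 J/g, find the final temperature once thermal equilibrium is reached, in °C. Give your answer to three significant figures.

T_f = 25.9 °C

Heat to bring ice to 0 °C and melt it: q₁ = 73.5×2.04×5.1 + 73.5×334.0 = 25314 J
Heat the water can supply cooling to 0 °C: 123.5×4.18×90.4 = 46667.2 J > q₁, so all ice melts.
Energy balance: 123.5×4.18×(90.4 − T) = 25314 + 73.5×4.18×(T − 0)
516.23(90.4 − T) = 25314 + 307.23 T
46667.2 − 25314 = 823.46 T
T = 21353.2 / 823.46 = 25.93 °C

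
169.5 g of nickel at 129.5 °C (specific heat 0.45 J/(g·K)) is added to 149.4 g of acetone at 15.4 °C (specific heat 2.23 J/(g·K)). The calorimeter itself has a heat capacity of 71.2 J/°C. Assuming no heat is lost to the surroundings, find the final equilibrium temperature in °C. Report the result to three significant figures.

T_f = 33.5 °C

Heat lost by nickel = heat gained by acetone + calorimeter.
(169.5)(0.45)(129.5 − T) = [(149.4)(2.23) + 71.2](T − 15.4)
76.275 (129.5 − T) = 404.362 (T − 15.4)
9877.6 − 76.275 T = 404.362 T − 6227.2
16104.8 = 480.637 T
T = 33.51 °C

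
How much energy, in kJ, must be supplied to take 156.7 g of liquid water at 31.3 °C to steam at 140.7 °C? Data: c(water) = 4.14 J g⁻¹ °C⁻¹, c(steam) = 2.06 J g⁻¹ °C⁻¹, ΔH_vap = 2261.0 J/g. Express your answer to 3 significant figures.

q = 412 kJ

q1 (heat water 31.3→100.0 °C): 156.7 × 4.14 × 68.7 = 44568 J
q2 (vaporize at 100 °C): 156.7 × 2261.0 = 354299 J
q3 (heat steam 100.0→140.7 °C): 156.7 × 2.06 × 40.7 = 13138 J
Total: 44568 + 354299 + 13138 = 412005 J = 412 kJ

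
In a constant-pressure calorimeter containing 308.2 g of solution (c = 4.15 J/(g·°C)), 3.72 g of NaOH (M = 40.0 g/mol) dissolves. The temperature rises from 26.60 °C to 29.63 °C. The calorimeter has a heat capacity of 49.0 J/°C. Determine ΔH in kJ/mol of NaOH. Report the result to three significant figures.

ΔH = -43.3 kJ/mol

|ΔT| = |29.63 − 26.60| = 3.03 °C
|q_surr| = (308.2 × 4.15 + 49.0) × 3.03 = 1328.03 × 3.03 = 4024 J
n(NaOH) = 3.72 / 40.0 = 0.09300 mol
Temperature rose, so q_rxn = −|q_surr| = -4.024 kJ
ΔH = q_rxn / n = -43.27 kJ/mol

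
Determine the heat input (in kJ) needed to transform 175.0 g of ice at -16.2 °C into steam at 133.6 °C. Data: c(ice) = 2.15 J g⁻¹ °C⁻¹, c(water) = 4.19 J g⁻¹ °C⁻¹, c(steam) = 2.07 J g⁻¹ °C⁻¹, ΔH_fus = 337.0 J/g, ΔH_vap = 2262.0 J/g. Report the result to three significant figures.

q = 546 kJ

q1 (heat ice -16.2→0.0 °C): 175.0 × 2.15 × 16.2 = 6095 J
q2 (melt at 0 °C): 175.0 × 337.0 = 58975 J
q3 (heat water 0.0→100.0 °C): 175.0 × 4.19 × 100.0 = 73325 J
q4 (vaporize at 100 °C): 175.0 × 2262.0 = 395850 J
q5 (heat steam 100.0→133.6 °C): 175.0 × 2.07 × 33.6 = 12172 J
Total: 6095 + 58975 + 73325 + 395850 + 12172 = 546417 J = 546 kJ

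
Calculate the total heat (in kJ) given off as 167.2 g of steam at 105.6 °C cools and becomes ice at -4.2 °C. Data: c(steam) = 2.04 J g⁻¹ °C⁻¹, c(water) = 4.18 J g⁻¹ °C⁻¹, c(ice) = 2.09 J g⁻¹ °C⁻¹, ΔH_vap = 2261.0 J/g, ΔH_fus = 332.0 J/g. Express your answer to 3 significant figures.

q1 (cool steam 105.6→100 °C): 167.2 × 2.04 × 5.6 = 1910 J
q2 (condense at 100 °C): 167.2 × 2261.0 = 378039 J
q3 (cool water 100→0 °C): 167.2 × 4.18 × 100.0 = 69890 J
q4 (freeze at 0 °C): 167.2 × 332.0 = 55510 J
q5 (cool ice 0→-4.2 °C): 167.2 × 2.09 × 4.2 = 1468 J
Total: 1910 + 378039 + 69890 + 55510 + 1468 = 506817 J = 507 kJ

q = 507 kJ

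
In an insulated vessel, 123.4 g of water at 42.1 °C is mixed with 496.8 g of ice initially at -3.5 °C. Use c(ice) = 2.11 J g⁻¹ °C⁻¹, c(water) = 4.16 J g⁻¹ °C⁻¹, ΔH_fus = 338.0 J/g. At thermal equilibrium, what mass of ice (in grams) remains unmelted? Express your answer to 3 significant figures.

m_ice remaining = 444 g

Heat to warm all ice to 0 °C: 496.8×2.11×3.5 = 3668.9 J
Heat released by water cooling to 0 °C: 123.4×4.16×42.1 = 21612 J
21612 J < 3668.9 + 496.8×338.0 = 171587.3 J, so not all ice melts; final T = 0 °C.
Heat left for melting: 21612 − 3668.9 = 17943.1 J
Mass melted = 17943.1 / 338.0 = 53.09 g
Ice remaining = 496.8 − 53.09 = 443.71 g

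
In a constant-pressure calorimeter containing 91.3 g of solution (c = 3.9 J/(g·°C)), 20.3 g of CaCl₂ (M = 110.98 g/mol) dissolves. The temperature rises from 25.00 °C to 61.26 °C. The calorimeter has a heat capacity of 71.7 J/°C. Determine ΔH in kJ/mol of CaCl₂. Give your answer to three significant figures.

|ΔT| = |61.26 − 25.00| = 36.26 °C
|q_surr| = (91.3 × 3.9 + 71.7) × 36.26 = 427.77 × 36.26 = 15510 J
n(CaCl₂) = 20.3 / 110.98 = 0.1829 mol
Temperature rose, so q_rxn = −|q_surr| = -15.51 kJ
ΔH = q_rxn / n = -84.80 kJ/mol

ΔH = -84.8 kJ/mol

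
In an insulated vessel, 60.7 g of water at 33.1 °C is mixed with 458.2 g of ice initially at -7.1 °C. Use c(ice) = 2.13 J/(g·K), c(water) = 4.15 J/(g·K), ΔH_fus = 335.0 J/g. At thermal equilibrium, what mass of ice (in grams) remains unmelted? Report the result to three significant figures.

m_ice remaining = 454 g

Heat to warm all ice to 0 °C: 458.2×2.13×7.1 = 6929.4 J
Heat released by water cooling to 0 °C: 60.7×4.15×33.1 = 8338.1 J
8338.1 J < 6929.4 + 458.2×335.0 = 160426.4 J, so not all ice melts; final T = 0 °C.
Heat left for melting: 8338.1 − 6929.4 = 1408.7 J
Mass melted = 1408.7 / 335.0 = 4.205 g
Ice remaining = 458.2 − 4.205 = 453.995 g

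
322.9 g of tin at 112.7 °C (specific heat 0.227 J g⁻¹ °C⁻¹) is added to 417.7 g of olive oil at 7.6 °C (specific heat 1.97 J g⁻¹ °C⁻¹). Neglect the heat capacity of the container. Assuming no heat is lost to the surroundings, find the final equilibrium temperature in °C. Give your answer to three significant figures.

T_f = 16.2 °C

Heat lost by tin = heat gained by olive oil.
(322.9)(0.227)(112.7 − T) = (417.7)(1.97)(T − 7.6)
73.2983 (112.7 − T) = 822.869 (T − 7.6)
8260.7 − 73.2983 T = 822.869 T − 6253.8
14514.5 = 896.1673 T
T = 16.20 °C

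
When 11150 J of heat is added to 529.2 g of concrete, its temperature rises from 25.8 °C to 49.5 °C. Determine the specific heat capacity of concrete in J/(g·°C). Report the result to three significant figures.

c = 0.889 J/(g·°C)

c = q / (m ΔT) = 11150 / (529.2 × 23.7)
c = 11150 / 12542.04 = 0.889 J/(g·°C)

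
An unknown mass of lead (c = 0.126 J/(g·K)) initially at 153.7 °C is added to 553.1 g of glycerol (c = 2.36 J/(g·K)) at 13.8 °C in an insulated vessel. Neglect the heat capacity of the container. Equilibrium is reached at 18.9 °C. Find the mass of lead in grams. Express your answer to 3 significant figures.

m = 392 g

q_gained = (553.1 × 2.36) × (18.9 − 13.8) = 6657 J
q_lost = m × 0.126 × (153.7 − 18.9) = 16.9848 m
m = 6657 / 16.9848 = 392 g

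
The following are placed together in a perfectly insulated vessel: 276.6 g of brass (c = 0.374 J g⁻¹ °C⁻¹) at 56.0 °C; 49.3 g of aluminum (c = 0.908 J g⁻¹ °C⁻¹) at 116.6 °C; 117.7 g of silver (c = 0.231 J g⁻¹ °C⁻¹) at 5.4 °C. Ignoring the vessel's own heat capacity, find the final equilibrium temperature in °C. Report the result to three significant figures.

T_f = 63.6 °C

Σ mᵢcᵢ(T − Tᵢ) = 0  ⇒  T = Σ mᵢcᵢTᵢ / Σ mᵢcᵢ
Σ mᵢcᵢ = 276.6×0.374 + 49.3×0.908 + 117.7×0.231 = 175.4015
Σ mᵢcᵢTᵢ = 103.4484×56.0 + 44.7644×116.6 + 27.1887×5.4 = 11159
T = 11159 / 175.4015 = 63.62 °C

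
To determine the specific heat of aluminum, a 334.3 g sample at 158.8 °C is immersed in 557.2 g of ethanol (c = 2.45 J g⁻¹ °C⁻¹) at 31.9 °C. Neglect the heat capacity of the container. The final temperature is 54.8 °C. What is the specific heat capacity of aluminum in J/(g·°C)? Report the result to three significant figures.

c = 0.899 J/(g·°C)

q_gained = (557.2 × 2.45) × (54.8 − 31.9) = 31260 J
q_lost = 334.3 × c × (158.8 − 54.8) = 34767.2 c
Set equal: c = 31260 / 34767.2 = 0.899 J/(g·°C)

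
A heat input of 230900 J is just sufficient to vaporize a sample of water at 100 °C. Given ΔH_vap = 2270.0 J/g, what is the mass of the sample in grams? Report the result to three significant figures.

m = 102 g

m = q / ΔH_vap = 230900 J / 2270.0 J/g = 102 g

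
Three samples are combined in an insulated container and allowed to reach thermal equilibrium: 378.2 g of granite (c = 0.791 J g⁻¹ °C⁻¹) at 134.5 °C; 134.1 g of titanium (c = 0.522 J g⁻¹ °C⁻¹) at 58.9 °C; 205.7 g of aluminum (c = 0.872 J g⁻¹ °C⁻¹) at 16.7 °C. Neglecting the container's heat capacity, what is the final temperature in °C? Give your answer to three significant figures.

Σ mᵢcᵢ(T − Tᵢ) = 0  ⇒  T = Σ mᵢcᵢTᵢ / Σ mᵢcᵢ
Σ mᵢcᵢ = 378.2×0.791 + 134.1×0.522 + 205.7×0.872 = 548.5268
Σ mᵢcᵢTᵢ = 299.1562×134.5 + 70.0002×58.9 + 179.3704×16.7 = 47355
T = 47355 / 548.5268 = 86.33 °C

T_f = 86.3 °C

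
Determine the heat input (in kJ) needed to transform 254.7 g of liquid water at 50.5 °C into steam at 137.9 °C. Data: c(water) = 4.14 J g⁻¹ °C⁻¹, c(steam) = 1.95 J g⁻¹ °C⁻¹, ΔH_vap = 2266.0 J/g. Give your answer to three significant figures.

q1 (heat water 50.5→100.0 °C): 254.7 × 4.14 × 49.5 = 52196 J
q2 (vaporize at 100 °C): 254.7 × 2266.0 = 577150 J
q3 (heat steam 100.0→137.9 °C): 254.7 × 1.95 × 37.9 = 18824 J
Total: 52196 + 577150 + 18824 = 648170 J = 648 kJ

q = 648 kJ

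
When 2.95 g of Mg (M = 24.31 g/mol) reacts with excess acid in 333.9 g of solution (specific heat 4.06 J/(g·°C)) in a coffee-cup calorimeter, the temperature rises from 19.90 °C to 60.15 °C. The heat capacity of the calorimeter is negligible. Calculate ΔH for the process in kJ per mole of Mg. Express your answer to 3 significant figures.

|ΔT| = |60.15 − 19.90| = 40.25 °C
|q_surr| = (333.9 × 4.06) × 40.25 = 1355.634 × 40.25 = 54560 J
n(Mg) = 2.95 / 24.31 = 0.1213 mol
Temperature rose, so q_rxn = −|q_surr| = -54.56 kJ
ΔH = q_rxn / n = -449.8 kJ/mol

ΔH = -450 kJ/mol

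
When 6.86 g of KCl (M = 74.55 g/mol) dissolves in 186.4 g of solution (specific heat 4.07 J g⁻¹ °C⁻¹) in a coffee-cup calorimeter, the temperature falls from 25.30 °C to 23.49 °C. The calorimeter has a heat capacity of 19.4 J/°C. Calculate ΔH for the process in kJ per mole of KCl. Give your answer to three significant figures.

ΔH = 15.3 kJ/mol

|ΔT| = |23.49 − 25.30| = 1.81 °C
|q_surr| = (186.4 × 4.07 + 19.4) × 1.81 = 778.048 × 1.81 = 1408 J
n(KCl) = 6.86 / 74.55 = 0.09202 mol
Temperature fell, so q_rxn = +|q_surr| = 1.408 kJ
ΔH = q_rxn / n = 15.30 kJ/mol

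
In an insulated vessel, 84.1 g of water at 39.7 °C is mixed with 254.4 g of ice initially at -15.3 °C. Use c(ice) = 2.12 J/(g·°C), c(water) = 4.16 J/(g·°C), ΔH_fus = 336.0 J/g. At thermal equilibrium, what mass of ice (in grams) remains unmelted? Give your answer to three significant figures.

Heat to warm all ice to 0 °C: 254.4×2.12×15.3 = 8251.7 J
Heat released by water cooling to 0 °C: 84.1×4.16×39.7 = 13889 J
13889 J < 8251.7 + 254.4×336.0 = 93730.1 J, so not all ice melts; final T = 0 °C.
Heat left for melting: 13889 − 8251.7 = 5637.3 J
Mass melted = 5637.3 / 336.0 = 16.78 g
Ice remaining = 254.4 − 16.78 = 237.62 g

m_ice remaining = 238 g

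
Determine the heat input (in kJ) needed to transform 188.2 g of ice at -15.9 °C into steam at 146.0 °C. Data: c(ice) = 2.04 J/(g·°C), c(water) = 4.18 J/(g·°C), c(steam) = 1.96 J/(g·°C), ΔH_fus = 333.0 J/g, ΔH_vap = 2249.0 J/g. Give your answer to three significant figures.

q = 588 kJ

q1 (heat ice -15.9→0.0 °C): 188.2 × 2.04 × 15.9 = 6104 J
q2 (melt at 0 °C): 188.2 × 333.0 = 62671 J
q3 (heat water 0.0→100.0 °C): 188.2 × 4.18 × 100.0 = 78668 J
q4 (vaporize at 100 °C): 188.2 × 2249.0 = 423262 J
q5 (heat steam 100.0→146.0 °C): 188.2 × 1.96 × 46.0 = 16968 J
Total: 6104 + 62671 + 78668 + 423262 + 16968 = 587673 J = 588 kJ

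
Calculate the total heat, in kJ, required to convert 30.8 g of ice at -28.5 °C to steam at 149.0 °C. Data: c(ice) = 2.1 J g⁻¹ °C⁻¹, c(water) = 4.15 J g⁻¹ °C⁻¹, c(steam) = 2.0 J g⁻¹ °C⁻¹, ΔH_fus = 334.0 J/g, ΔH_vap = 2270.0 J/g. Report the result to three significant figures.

q = 97.8 kJ

q1 (heat ice -28.5→0.0 °C): 30.8 × 2.1 × 28.5 = 1843 J
q2 (melt at 0 °C): 30.8 × 334.0 = 10287 J
q3 (heat water 0.0→100.0 °C): 30.8 × 4.15 × 100.0 = 12782 J
q4 (vaporize at 100 °C): 30.8 × 2270.0 = 69916 J
q5 (heat steam 100.0→149.0 °C): 30.8 × 2.0 × 49.0 = 3018 J
Total: 1843 + 10287 + 12782 + 69916 + 3018 = 97846 J = 97.8 kJ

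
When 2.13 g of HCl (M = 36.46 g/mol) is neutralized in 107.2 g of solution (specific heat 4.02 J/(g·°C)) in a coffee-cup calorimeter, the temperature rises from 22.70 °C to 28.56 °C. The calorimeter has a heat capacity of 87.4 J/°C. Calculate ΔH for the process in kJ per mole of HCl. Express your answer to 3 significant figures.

|ΔT| = |28.56 − 22.70| = 5.86 °C
|q_surr| = (107.2 × 4.02 + 87.4) × 5.86 = 518.344 × 5.86 = 3037 J
n(HCl) = 2.13 / 36.46 = 0.05842 mol
Temperature rose, so q_rxn = −|q_surr| = -3.037 kJ
ΔH = q_rxn / n = -51.99 kJ/mol

ΔH = -52.0 kJ/mol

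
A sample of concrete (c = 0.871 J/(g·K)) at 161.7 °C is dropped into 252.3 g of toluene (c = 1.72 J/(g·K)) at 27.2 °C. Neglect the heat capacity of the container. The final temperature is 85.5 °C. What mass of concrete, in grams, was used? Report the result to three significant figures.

m = 381 g

q_gained = (252.3 × 1.72) × (85.5 − 27.2) = 25300 J
q_lost = m × 0.871 × (161.7 − 85.5) = 66.3702 m
m = 25300 / 66.3702 = 381 g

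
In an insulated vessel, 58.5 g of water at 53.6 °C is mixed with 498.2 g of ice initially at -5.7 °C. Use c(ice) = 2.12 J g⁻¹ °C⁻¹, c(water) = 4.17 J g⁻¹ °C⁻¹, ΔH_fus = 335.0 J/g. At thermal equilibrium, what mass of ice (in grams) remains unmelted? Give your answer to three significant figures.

m_ice remaining = 477 g

Heat to warm all ice to 0 °C: 498.2×2.12×5.7 = 6020.2 J
Heat released by water cooling to 0 °C: 58.5×4.17×53.6 = 13075 J
13075 J < 6020.2 + 498.2×335.0 = 172917.2 J, so not all ice melts; final T = 0 °C.
Heat left for melting: 13075 − 6020.2 = 7054.8 J
Mass melted = 7054.8 / 335.0 = 21.06 g
Ice remaining = 498.2 − 21.06 = 477.14 g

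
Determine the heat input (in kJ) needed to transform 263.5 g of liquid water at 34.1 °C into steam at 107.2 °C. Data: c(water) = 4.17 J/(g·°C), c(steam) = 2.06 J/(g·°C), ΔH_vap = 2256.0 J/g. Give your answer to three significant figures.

q = 671 kJ

q1 (heat water 34.1→100.0 °C): 263.5 × 4.17 × 65.9 = 72411 J
q2 (vaporize at 100 °C): 263.5 × 2256.0 = 594456 J
q3 (heat steam 100.0→107.2 °C): 263.5 × 2.06 × 7.2 = 3908 J
Total: 72411 + 594456 + 3908 = 670775 J = 671 kJ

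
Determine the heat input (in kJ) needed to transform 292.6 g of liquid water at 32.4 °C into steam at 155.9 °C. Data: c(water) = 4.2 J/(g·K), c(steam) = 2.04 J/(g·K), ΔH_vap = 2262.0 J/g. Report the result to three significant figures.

q = 778 kJ

q1 (heat water 32.4→100.0 °C): 292.6 × 4.2 × 67.6 = 83075 J
q2 (vaporize at 100 °C): 292.6 × 2262.0 = 661861 J
q3 (heat steam 100.0→155.9 °C): 292.6 × 2.04 × 55.9 = 33367 J
Total: 83075 + 661861 + 33367 = 778303 J = 778 kJ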